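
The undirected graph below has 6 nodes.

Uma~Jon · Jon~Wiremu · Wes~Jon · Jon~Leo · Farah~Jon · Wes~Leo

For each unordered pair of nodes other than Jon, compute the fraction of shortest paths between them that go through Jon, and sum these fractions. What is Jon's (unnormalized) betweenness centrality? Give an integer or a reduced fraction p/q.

Pairs whose geodesics pass through Jon — Farah–Wiremu: 1; Farah–Leo: 1; Farah–Uma: 1; Farah–Wes: 1; Wiremu–Leo: 1; Wiremu–Uma: 1; Wiremu–Wes: 1; Leo–Uma: 1; Uma–Wes: 1.
All other pairs contribute 0.
Summing the contributions gives betweenness(Jon) = 9.

9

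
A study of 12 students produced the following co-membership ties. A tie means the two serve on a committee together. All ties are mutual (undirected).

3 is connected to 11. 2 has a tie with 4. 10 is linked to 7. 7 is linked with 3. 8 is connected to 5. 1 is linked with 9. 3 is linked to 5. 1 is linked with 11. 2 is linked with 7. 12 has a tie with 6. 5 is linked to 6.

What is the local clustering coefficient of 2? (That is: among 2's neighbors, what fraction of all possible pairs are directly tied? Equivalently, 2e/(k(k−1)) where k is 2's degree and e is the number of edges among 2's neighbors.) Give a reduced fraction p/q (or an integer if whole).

2's neighbors: 4 and 7 (k = 2).
Possible neighbor pairs: C(2,2) = 1. Edges among them: none → e = 0.
Clustering(2) = 0/1.

0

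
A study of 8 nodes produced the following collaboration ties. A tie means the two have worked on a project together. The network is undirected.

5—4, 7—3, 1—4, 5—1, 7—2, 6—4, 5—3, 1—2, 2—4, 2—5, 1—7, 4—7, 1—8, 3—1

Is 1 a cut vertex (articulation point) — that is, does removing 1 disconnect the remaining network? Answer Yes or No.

Removing 1 leaves {2, 3, 4, 5, 6, and 7} with no path to {8}, so the network splits into 2 components. 1 is a cut vertex.

Yes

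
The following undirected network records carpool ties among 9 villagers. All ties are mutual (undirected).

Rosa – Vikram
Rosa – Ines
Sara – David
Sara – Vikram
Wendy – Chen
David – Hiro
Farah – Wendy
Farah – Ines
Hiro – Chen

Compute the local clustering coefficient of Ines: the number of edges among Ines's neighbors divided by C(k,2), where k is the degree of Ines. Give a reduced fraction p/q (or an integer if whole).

0

Ines's neighbors: Farah and Rosa (k = 2).
Possible neighbor pairs: C(2,2) = 1. Edges among them: none → e = 0.
Clustering(Ines) = 0/1.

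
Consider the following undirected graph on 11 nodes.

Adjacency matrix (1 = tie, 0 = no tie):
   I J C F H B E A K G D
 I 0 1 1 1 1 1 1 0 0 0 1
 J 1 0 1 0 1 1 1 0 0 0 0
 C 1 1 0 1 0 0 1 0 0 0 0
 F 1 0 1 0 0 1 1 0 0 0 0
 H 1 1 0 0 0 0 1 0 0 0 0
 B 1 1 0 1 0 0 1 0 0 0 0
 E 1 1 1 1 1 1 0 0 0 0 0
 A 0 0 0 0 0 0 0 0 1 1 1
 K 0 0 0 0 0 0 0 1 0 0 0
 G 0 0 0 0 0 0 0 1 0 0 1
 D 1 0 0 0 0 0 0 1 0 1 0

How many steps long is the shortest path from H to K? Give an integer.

One shortest route is H – I – D – A – K, which uses 4 edges, and at distance 3 from H we only reach {A, G}, which does not include K. So d(H,K) = 4.

4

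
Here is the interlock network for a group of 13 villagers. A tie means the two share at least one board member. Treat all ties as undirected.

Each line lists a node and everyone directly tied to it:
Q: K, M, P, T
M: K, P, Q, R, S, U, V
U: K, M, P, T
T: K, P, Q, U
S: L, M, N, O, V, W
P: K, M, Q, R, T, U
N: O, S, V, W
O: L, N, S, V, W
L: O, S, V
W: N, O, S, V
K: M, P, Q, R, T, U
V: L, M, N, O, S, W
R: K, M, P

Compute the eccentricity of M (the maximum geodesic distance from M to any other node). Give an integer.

2

Distances from M: K:1, L:2, N:2, O:2, P:1, Q:1, R:1, S:1, T:2, U:1, V:1, W:2.
The largest is 2 (to T, W, L, O, and N), so the eccentricity of M is 2.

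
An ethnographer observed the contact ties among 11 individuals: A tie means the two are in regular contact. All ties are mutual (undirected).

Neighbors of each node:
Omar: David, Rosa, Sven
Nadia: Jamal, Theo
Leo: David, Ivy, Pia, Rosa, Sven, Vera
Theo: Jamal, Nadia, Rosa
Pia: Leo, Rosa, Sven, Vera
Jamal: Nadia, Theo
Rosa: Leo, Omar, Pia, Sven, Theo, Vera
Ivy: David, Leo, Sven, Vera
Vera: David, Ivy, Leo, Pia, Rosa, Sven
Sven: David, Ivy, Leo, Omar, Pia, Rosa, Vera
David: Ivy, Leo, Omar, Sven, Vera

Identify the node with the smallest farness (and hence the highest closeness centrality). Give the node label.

Farness (sum of distances to all others) for each node — David:20, Ivy:21, Jamal:27, Leo:16, Nadia:27, Omar:19, Pia:18, Rosa:14, Sven:15, Theo:19, Vera:16.
The smallest farness is 14, for Rosa, so Rosa has the highest closeness.

Rosa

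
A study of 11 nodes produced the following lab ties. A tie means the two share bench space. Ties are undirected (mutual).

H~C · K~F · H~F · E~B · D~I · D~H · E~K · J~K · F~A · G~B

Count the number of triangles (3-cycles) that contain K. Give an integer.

0

K's neighbors are E, F, and J, but none of them are tied to each other, so no triangle contains K.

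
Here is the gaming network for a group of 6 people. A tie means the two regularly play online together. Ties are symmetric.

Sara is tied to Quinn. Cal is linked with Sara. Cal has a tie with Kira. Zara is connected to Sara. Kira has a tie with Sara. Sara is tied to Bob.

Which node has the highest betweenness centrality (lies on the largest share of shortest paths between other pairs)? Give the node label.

Sara

Unnormalized betweenness of each node: Bob:0, Cal:0, Kira:0, Quinn:0, Sara:9, Zara:0.
Sara has the largest value, 9, making it the main broker — the node through which the most shortest paths run.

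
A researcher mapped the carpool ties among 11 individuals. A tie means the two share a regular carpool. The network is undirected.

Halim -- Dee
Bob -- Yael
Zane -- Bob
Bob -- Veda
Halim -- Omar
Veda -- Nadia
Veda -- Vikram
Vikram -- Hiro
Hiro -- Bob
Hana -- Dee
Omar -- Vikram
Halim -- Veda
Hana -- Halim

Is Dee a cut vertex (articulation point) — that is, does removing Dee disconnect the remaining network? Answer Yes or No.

No

Even without Dee, every remaining node can still reach every other (the residual graph is connected), so Dee is not a cut vertex.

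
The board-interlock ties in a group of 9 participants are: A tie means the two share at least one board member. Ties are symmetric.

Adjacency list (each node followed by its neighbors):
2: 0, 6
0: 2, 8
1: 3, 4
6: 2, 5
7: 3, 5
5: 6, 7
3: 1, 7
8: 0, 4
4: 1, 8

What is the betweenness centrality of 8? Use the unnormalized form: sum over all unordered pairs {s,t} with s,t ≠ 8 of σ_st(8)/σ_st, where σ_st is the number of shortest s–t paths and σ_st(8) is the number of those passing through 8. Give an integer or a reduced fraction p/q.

Pairs whose geodesics pass through 8 — 0–4: 1; 0–1: 1; 0–3: 1; 4–6: 1; 4–2: 1; 1–2: 1.
All other pairs contribute 0.
Summing the contributions gives betweenness(8) = 6.

6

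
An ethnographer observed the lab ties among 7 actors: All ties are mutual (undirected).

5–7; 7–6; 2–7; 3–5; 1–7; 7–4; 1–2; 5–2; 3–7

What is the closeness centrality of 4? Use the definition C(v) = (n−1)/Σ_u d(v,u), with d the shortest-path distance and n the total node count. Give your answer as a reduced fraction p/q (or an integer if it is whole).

6/11

Distances from 4: 1:2, 2:2, 3:2, 5:2, 6:2, 7:1. Sum = 11.
n = 7, so closeness = 6/11.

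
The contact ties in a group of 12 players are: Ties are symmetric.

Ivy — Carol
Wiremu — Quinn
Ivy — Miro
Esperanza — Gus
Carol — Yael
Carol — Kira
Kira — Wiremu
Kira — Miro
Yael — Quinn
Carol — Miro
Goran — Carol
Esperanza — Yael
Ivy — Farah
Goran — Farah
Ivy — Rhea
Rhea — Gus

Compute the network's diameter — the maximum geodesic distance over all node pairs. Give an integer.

4

Eccentricity of each node (its greatest distance to any other): Carol:3, Esperanza:4, Farah:4, Goran:4, Gus:4, Ivy:3, Kira:4, Miro:3, Quinn:4, Rhea:4, Wiremu:4, Yael:3.
The maximum eccentricity is 4, realized for instance by the pair Kira–Gus via Kira – Carol – Yael – Esperanza – Gus. So the diameter is 4.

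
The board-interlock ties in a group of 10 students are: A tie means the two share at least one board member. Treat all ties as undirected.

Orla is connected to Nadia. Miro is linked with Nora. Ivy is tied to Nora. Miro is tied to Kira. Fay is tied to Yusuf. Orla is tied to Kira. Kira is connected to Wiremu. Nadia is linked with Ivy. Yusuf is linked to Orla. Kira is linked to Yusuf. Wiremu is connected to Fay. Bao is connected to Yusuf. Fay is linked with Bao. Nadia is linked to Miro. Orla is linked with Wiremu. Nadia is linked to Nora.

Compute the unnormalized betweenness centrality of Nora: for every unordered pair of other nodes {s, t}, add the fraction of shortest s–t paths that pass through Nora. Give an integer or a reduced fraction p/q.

5/6

Pairs whose geodesics pass through Nora — Miro–Ivy: 1/2; Ivy–Kira: 1/3.
All other pairs contribute 0.
Summing the contributions gives betweenness(Nora) = 5/6.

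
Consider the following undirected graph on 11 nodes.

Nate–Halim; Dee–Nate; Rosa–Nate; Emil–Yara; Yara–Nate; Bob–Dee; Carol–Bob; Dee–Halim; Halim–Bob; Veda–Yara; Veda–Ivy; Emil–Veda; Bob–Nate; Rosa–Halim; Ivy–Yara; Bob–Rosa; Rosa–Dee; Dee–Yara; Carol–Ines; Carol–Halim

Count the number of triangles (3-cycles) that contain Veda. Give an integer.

2

Veda's neighbors: Emil, Ivy, and Yara.
Neighbor pairs that are themselves tied: Veda–Emil–Yara; Veda–Ivy–Yara. Each forms one triangle with Veda, for 2 in total.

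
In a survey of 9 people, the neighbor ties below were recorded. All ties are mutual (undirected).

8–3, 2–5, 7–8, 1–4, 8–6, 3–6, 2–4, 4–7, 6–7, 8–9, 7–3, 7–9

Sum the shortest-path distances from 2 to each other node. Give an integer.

Distances from 2: 1:2, 3:3, 4:1, 5:1, 6:3, 7:2, 8:3, 9:3.
Sum = 2 + 3 + 1 + 1 + 3 + 2 + 3 + 3 = 18.

18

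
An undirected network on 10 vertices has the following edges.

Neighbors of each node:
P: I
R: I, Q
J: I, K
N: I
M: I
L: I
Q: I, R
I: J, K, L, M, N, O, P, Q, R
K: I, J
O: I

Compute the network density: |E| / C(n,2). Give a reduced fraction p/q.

11/45

There are 11 edges and 10 nodes, so the maximum possible is C(10,2) = 45.
Density = 11/45.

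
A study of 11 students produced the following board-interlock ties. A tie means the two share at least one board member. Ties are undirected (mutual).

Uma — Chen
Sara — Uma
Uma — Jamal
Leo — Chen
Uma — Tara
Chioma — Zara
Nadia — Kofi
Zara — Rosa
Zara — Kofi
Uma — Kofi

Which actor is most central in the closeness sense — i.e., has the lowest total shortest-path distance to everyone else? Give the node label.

Uma

Farness (sum of distances to all others) for each node — Chen:24, Chioma:32, Jamal:26, Kofi:18, Leo:33, Nadia:27, Rosa:32, Sara:26, Tara:26, Uma:17, Zara:23.
The smallest farness is 17, for Uma, so Uma has the highest closeness.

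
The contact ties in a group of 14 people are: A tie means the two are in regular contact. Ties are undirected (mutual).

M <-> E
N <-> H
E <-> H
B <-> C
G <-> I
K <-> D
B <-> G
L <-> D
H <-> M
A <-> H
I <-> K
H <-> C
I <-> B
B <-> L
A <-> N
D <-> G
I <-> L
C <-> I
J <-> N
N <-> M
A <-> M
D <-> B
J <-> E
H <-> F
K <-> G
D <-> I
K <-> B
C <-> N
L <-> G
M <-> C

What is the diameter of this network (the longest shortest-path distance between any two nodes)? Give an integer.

Eccentricity of each node (its greatest distance to any other): A:4, B:3, C:2, D:4, E:4, F:4, G:4, H:3, I:3, J:4, K:4, L:4, M:3, N:3.
The maximum eccentricity is 4, realized for instance by the pair D–A via D – B – C – H – A. So the diameter is 4.

4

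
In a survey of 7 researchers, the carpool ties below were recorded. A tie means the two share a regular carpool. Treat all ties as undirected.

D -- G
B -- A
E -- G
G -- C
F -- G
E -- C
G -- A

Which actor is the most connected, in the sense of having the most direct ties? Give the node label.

G

Degrees — A:2, B:1, C:2, D:1, E:2, F:1, G:5.
The maximum is 5, attained only by G.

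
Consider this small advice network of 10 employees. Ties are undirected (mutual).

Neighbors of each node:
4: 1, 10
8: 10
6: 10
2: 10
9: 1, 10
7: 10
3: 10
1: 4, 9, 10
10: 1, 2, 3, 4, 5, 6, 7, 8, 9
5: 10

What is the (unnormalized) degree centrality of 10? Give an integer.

10 is directly tied to 1, 2, 3, 4, 5, 6, 7, 8, and 9. That is 9 neighbors, so the degree of 10 is 9.

9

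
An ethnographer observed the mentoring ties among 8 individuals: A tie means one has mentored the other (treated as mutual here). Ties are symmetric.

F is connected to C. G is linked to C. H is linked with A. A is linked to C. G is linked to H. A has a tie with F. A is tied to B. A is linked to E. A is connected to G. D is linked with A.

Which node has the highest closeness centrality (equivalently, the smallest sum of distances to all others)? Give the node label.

A

Farness (sum of distances to all others) for each node — A:7, B:13, C:11, D:13, E:13, F:12, G:11, H:12.
The smallest farness is 7, for A, so A has the highest closeness.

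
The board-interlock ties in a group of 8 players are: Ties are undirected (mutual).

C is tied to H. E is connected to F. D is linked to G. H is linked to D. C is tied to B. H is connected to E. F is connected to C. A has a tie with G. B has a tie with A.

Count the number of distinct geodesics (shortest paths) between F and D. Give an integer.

The shortest distance is 3. The length-3 paths are: F–C–H–D; F–E–H–D.
That gives 2 distinct shortest paths.

2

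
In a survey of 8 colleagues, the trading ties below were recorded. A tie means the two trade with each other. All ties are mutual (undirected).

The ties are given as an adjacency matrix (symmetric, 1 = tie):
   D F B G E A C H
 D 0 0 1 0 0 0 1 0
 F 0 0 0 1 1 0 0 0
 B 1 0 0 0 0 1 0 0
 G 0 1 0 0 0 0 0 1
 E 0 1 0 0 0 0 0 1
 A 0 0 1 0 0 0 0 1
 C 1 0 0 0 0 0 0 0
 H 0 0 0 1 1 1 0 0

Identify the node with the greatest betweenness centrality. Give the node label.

H

Unnormalized betweenness of each node: A:12, B:10, C:0, D:6, E:5/2, F:1/2, G:5/2, H:25/2.
H has the largest value, 25/2, making it the main broker — the node through which the most shortest paths run.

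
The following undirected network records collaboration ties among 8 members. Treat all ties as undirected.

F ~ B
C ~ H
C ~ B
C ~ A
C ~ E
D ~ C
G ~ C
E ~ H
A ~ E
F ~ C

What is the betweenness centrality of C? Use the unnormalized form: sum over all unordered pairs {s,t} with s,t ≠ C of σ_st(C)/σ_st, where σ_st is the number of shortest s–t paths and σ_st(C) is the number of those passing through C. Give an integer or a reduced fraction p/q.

Pairs whose geodesics pass through C — E–D: 1; E–F: 1; E–B: 1; E–G: 1; D–A: 1; D–F: 1; D–H: 1; D–B: 1; D–G: 1; A–F: 1; A–H: 1/2; A–B: 1; A–G: 1; F–H: 1 … (+4 more pairs).
All other pairs contribute 0.
Summing the contributions gives betweenness(C) = 35/2.

35/2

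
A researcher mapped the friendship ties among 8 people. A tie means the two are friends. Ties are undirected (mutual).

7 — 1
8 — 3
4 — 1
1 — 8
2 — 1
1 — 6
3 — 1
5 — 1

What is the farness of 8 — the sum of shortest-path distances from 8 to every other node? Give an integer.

Distances from 8: 1:1, 2:2, 3:1, 4:2, 5:2, 6:2, 7:2.
Sum = 1 + 2 + 1 + 2 + 2 + 2 + 2 = 12.

12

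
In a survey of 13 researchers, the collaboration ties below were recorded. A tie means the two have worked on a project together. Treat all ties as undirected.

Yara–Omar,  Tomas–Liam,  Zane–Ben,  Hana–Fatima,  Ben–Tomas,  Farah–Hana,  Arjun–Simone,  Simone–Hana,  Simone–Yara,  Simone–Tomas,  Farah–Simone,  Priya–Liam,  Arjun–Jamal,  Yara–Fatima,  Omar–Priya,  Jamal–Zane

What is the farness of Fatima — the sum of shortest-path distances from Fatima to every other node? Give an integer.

Distances from Fatima: Arjun:3, Ben:4, Farah:2, Hana:1, Jamal:4, Liam:4, Omar:2, Priya:3, Simone:2, Tomas:3, Yara:1, Zane:5.
Sum = 3 + 4 + 2 + 1 + 4 + 4 + 2 + 3 + 2 + 3 + 1 + 5 = 34.

34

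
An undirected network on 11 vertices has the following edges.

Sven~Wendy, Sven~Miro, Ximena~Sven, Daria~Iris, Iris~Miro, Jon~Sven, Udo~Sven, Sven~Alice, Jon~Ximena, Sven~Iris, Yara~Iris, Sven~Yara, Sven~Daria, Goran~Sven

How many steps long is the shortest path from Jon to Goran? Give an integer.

2

One shortest route is Jon – Sven – Goran, which uses 2 edges, and Jon and Goran are not directly tied, so nothing shorter exists. So d(Jon,Goran) = 2.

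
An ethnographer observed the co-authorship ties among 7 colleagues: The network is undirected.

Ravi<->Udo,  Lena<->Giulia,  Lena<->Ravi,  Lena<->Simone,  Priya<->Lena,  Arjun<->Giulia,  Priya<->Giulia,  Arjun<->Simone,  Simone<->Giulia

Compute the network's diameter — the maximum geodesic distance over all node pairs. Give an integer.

4

Eccentricity of each node (its greatest distance to any other): Arjun:4, Giulia:3, Lena:2, Priya:3, Ravi:3, Simone:3, Udo:4.
The maximum eccentricity is 4, realized for instance by the pair Udo–Arjun via Udo – Ravi – Lena – Giulia – Arjun. So the diameter is 4.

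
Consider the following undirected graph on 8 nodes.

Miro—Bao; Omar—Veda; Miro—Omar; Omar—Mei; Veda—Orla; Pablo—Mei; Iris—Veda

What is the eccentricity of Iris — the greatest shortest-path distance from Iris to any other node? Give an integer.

Distances from Iris: Bao:4, Mei:3, Miro:3, Omar:2, Orla:2, Pablo:4, Veda:1.
The largest is 4 (to Bao and Pablo), so the eccentricity of Iris is 4.

4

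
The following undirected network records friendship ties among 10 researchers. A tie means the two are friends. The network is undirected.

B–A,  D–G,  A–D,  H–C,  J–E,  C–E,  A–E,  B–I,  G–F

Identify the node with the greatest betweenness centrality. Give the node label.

Unnormalized betweenness of each node: A:26, B:8, C:8, D:14, E:20, F:0, G:8, H:0, I:0, J:0.
A has the largest value, 26, making it the main broker — the node through which the most shortest paths run.

A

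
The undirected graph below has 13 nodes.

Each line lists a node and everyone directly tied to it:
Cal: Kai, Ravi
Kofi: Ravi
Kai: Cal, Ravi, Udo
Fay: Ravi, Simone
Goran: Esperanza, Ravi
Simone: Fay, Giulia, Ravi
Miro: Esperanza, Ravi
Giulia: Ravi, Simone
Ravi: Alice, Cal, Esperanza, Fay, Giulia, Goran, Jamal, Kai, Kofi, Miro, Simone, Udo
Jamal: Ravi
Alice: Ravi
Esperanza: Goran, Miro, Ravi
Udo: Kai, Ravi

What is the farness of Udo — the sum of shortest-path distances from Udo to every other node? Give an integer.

Distances from Udo: Alice:2, Cal:2, Esperanza:2, Fay:2, Giulia:2, Goran:2, Jamal:2, Kai:1, Kofi:2, Miro:2, Ravi:1, Simone:2.
Sum = 2 + 2 + 2 + 2 + 2 + 2 + 2 + 1 + 2 + 2 + 1 + 2 = 22.

22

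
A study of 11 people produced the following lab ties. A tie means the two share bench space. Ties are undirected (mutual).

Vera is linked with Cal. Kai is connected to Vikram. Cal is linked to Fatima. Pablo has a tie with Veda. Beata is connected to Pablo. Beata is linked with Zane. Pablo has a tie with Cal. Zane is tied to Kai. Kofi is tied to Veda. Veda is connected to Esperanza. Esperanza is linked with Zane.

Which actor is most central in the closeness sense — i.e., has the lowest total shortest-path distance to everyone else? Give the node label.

Pablo

Farness (sum of distances to all others) for each node — Beata:22, Cal:25, Esperanza:24, Fatima:34, Kai:30, Kofi:31, Pablo:20, Veda:22, Vera:34, Vikram:39, Zane:23.
The smallest farness is 20, for Pablo, so Pablo has the highest closeness.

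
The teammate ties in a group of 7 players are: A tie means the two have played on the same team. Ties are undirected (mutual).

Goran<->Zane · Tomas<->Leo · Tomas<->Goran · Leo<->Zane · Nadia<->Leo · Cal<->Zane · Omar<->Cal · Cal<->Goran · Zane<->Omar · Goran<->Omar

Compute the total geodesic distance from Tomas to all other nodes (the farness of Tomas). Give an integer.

10

Distances from Tomas: Cal:2, Goran:1, Leo:1, Nadia:2, Omar:2, Zane:2.
Sum = 2 + 1 + 1 + 2 + 2 + 2 = 10.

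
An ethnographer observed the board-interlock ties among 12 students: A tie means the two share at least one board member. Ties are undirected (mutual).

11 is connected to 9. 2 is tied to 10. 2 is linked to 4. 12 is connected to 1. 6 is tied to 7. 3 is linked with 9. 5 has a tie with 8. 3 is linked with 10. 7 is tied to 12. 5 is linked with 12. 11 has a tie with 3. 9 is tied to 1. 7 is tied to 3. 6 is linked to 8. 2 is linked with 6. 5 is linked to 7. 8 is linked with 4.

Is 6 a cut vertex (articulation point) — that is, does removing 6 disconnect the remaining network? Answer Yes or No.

Even without 6, every remaining node can still reach every other (the residual graph is connected), so 6 is not a cut vertex.

No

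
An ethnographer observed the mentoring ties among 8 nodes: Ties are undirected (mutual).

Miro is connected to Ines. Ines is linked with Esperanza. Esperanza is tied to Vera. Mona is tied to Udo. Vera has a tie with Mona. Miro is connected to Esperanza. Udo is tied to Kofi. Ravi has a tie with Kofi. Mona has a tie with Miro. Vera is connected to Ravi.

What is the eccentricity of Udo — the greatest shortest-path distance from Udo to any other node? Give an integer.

3

Distances from Udo: Esperanza:3, Ines:3, Kofi:1, Miro:2, Mona:1, Ravi:2, Vera:2.
The largest is 3 (to Esperanza and Ines), so the eccentricity of Udo is 3.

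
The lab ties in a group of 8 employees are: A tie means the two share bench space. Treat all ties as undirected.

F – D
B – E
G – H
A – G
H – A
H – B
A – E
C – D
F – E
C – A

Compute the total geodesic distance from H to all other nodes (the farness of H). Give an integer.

13

Distances from H: A:1, B:1, C:2, D:3, E:2, F:3, G:1.
Sum = 1 + 1 + 2 + 3 + 2 + 3 + 1 = 13.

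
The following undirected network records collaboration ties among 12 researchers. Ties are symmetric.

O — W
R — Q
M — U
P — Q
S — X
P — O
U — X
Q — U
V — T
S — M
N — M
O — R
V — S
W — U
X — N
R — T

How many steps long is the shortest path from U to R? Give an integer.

One shortest route is U – Q – R, which uses 2 edges, and U and R are not directly tied, so nothing shorter exists. So d(U,R) = 2.

2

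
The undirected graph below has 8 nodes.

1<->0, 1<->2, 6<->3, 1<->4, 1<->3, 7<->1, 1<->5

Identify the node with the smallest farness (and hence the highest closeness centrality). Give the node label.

Farness (sum of distances to all others) for each node — 0:14, 1:8, 2:14, 3:12, 4:14, 5:14, 6:18, 7:14.
The smallest farness is 8, for 1, so 1 has the highest closeness.

1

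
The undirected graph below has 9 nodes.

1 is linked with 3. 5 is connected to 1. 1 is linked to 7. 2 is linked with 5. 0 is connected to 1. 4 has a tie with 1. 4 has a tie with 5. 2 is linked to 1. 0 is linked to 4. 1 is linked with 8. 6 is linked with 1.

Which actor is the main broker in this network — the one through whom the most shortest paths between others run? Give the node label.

Unnormalized betweenness of each node: 0:0, 1:24, 2:0, 3:0, 4:1/2, 5:1/2, 6:0, 7:0, 8:0.
1 has the largest value, 24, making it the main broker — the node through which the most shortest paths run.

1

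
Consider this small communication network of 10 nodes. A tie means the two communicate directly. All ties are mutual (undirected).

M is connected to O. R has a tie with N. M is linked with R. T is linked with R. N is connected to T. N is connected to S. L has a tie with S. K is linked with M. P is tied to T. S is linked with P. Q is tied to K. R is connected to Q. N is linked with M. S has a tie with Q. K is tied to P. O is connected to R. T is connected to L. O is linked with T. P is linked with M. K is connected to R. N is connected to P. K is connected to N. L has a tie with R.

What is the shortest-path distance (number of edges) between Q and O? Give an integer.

2

One shortest route is Q – R – O, which uses 2 edges, and Q and O are not directly tied, so nothing shorter exists. So d(Q,O) = 2.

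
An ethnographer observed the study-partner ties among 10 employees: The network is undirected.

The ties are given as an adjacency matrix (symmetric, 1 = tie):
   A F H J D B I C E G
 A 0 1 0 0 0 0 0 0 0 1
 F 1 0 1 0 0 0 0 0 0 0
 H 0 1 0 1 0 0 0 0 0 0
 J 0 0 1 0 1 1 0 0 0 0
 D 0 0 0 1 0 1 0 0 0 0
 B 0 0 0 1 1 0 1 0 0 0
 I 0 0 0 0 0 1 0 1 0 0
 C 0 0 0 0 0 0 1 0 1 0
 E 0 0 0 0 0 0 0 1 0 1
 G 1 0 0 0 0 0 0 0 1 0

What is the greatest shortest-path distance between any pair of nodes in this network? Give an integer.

5

Eccentricity of each node (its greatest distance to any other): A:4, B:4, C:4, D:5, E:4, F:4, G:5, H:4, I:4, J:4.
The maximum eccentricity is 5, realized for instance by the pair D–G via D – B – I – C – E – G. So the diameter is 5.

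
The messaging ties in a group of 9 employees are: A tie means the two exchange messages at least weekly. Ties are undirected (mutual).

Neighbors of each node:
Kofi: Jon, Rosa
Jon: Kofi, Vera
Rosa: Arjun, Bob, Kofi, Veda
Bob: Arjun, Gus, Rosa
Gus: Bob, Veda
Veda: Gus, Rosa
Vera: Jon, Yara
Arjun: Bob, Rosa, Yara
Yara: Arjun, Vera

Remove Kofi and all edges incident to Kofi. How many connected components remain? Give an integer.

1

Kofi's neighbors (Jon and Rosa) remain reachable from one another through other ties, so the rest of the network stays in one piece.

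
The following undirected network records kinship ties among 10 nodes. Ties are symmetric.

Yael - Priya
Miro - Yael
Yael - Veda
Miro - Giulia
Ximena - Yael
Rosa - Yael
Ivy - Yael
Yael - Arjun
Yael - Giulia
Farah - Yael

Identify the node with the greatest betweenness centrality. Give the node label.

Yael

Unnormalized betweenness of each node: Arjun:0, Farah:0, Giulia:0, Ivy:0, Miro:0, Priya:0, Rosa:0, Veda:0, Ximena:0, Yael:35.
Yael has the largest value, 35, making it the main broker — the node through which the most shortest paths run.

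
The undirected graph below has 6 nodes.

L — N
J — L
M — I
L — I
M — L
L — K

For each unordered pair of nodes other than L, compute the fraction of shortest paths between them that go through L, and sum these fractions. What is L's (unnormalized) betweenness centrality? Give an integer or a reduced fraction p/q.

Pairs whose geodesics pass through L — N–I: 1; N–J: 1; N–K: 1; N–M: 1; I–J: 1; I–K: 1; J–K: 1; J–M: 1; K–M: 1.
All other pairs contribute 0.
Summing the contributions gives betweenness(L) = 9.

9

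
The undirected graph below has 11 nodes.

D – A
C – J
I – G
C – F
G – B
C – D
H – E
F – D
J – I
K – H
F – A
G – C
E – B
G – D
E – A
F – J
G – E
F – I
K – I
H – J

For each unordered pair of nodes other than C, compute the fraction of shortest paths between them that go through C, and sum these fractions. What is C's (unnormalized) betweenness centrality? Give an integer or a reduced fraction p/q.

13/6

Pairs whose geodesics pass through C — B–F: 1/4; B–J: 1/3; G–F: 1/3; G–J: 1/2; J–D: 1/2; H–D: 1/4.
All other pairs contribute 0.
Summing the contributions gives betweenness(C) = 13/6.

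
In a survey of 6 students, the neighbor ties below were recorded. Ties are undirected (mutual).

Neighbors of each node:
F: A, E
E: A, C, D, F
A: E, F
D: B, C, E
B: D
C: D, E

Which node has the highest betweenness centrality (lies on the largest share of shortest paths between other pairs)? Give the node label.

E

Unnormalized betweenness of each node: A:0, B:0, C:0, D:4, E:6, F:0.
E has the largest value, 6, making it the main broker — the node through which the most shortest paths run.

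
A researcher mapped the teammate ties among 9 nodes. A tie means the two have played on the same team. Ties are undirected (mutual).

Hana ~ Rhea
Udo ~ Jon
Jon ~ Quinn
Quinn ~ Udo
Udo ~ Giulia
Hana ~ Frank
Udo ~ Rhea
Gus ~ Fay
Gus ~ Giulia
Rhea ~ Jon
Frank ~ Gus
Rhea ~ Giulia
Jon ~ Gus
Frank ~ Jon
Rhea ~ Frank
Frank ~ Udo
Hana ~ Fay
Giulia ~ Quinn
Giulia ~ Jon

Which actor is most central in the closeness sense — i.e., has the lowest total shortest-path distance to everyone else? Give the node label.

Jon

Farness (sum of distances to all others) for each node — Fay:16, Frank:11, Giulia:11, Gus:12, Hana:14, Jon:10, Quinn:15, Rhea:11, Udo:12.
The smallest farness is 10, for Jon, so Jon has the highest closeness.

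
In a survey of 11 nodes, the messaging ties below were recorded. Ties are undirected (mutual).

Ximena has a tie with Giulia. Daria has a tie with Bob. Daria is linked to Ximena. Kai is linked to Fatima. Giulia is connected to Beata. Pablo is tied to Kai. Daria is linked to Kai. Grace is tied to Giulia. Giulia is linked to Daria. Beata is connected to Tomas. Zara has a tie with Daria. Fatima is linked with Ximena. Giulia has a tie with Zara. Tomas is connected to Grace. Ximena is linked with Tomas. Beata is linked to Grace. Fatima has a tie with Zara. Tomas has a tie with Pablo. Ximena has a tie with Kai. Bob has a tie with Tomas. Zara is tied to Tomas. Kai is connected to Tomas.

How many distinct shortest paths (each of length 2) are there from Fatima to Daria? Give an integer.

The shortest distance is 2. The length-2 paths are: Fatima–Kai–Daria; Fatima–Zara–Daria; Fatima–Ximena–Daria.
That gives 3 distinct shortest paths.

3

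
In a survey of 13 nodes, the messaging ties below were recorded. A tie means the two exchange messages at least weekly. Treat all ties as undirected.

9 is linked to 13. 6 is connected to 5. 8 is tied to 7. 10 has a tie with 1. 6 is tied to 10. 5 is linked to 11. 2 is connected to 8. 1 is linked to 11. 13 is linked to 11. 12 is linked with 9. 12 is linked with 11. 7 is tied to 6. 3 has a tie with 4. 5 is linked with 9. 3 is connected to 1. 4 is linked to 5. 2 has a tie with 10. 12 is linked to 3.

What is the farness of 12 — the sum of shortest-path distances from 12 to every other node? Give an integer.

30

Distances from 12: 1:2, 2:4, 3:1, 4:2, 5:2, 6:3, 7:4, 8:5, 9:1, 10:3, 11:1, 13:2.
Sum = 2 + 4 + 1 + 2 + 2 + 3 + 4 + 5 + 1 + 3 + 1 + 2 = 30.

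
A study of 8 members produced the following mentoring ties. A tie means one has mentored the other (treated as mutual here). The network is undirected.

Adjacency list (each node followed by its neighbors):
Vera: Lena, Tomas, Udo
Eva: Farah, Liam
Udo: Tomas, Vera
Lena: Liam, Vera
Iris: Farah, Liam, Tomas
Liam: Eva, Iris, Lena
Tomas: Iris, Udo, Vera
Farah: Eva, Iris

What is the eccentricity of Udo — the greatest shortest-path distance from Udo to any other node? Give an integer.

Distances from Udo: Eva:4, Farah:3, Iris:2, Lena:2, Liam:3, Tomas:1, Vera:1.
The largest is 4 (to Eva), so the eccentricity of Udo is 4.

4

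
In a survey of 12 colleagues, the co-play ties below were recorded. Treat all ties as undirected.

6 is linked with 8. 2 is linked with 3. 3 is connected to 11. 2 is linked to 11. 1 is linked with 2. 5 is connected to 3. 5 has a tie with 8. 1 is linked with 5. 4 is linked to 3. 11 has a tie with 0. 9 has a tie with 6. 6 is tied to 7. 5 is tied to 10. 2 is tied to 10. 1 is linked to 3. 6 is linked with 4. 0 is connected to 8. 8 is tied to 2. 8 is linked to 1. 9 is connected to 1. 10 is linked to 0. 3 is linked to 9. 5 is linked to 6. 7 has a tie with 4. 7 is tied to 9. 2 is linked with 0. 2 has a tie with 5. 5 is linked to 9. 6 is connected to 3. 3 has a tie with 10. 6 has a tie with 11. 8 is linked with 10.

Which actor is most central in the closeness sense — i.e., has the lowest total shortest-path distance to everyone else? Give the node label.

Farness (sum of distances to all others) for each node — 0:21, 1:17, 2:16, 3:14, 4:20, 5:15, 6:15, 7:22, 8:16, 9:18, 10:18, 11:18.
The smallest farness is 14, for 3, so 3 has the highest closeness.

3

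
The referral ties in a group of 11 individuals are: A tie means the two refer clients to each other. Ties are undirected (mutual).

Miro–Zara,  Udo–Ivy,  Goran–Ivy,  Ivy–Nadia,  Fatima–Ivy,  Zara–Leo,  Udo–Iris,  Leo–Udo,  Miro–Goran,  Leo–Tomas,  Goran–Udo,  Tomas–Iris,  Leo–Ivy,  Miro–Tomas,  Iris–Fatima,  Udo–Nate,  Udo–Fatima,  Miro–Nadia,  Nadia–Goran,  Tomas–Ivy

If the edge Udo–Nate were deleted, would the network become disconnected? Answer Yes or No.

Yes

Without the Udo–Nate edge there is no alternate route between Udo and Nate, so the network disconnects. It is a bridge.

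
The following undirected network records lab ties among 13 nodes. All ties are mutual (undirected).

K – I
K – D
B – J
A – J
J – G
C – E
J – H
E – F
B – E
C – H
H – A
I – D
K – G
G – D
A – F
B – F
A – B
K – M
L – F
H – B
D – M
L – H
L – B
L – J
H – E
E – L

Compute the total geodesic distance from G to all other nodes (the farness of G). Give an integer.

Distances from G: A:2, B:2, C:3, D:1, E:3, F:3, H:2, I:2, J:1, K:1, L:2, M:2.
Sum = 2 + 2 + 3 + 1 + 3 + 3 + 2 + 2 + 1 + 1 + 2 + 2 = 24.

24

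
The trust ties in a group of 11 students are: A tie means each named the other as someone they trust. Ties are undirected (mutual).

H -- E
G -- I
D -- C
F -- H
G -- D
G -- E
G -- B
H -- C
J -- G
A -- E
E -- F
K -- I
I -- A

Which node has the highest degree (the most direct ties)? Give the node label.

G

Degrees — A:2, B:1, C:2, D:2, E:4, F:2, G:5, H:3, I:3, J:1, K:1.
The maximum is 5, attained only by G.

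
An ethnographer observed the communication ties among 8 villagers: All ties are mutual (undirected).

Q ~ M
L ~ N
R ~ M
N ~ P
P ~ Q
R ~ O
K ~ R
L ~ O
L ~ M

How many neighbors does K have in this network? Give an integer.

K is directly tied to R. That is 1 neighbor, so the degree of K is 1.

1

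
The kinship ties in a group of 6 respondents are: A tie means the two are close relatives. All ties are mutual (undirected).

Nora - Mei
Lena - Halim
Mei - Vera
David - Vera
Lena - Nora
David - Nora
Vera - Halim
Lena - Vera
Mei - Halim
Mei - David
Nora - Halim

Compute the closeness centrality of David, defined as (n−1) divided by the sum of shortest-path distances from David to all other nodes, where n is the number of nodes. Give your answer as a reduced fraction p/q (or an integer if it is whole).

5/7

Distances from David: Halim:2, Lena:2, Mei:1, Nora:1, Vera:1. Sum = 7.
n = 6, so closeness = 5/7.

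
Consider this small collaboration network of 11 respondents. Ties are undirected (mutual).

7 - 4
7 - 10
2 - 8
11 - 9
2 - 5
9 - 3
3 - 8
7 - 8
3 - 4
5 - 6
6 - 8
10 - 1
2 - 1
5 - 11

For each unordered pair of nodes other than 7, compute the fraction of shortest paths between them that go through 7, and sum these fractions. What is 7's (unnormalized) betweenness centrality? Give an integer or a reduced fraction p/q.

Pairs whose geodesics pass through 7 — 3–10: 2/2; 9–10: 2/2; 5–4: 2/5; 6–10: 1; 6–4: 1/2; 8–10: 1; 8–4: 1/2; 2–4: 1/2; 1–4: 1; 10–4: 1.
All other pairs contribute 0.
Summing the contributions gives betweenness(7) = 79/10.

79/10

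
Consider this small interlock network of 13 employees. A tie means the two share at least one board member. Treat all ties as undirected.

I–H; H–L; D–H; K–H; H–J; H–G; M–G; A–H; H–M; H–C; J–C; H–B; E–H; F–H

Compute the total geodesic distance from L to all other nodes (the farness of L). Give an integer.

23

Distances from L: A:2, B:2, C:2, D:2, E:2, F:2, G:2, H:1, I:2, J:2, K:2, M:2.
Sum = 2 + 2 + 2 + 2 + 2 + 2 + 2 + 1 + 2 + 2 + 2 + 2 = 23.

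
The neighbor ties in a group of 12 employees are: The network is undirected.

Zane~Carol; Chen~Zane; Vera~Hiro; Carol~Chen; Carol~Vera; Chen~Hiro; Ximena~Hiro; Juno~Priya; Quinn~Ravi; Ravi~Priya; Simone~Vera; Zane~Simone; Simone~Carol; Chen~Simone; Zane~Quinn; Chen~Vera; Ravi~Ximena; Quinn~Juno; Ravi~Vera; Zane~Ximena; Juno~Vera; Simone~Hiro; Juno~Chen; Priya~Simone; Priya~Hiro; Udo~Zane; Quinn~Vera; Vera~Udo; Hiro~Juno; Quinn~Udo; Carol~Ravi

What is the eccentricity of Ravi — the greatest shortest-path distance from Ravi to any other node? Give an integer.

2

Distances from Ravi: Carol:1, Chen:2, Hiro:2, Juno:2, Priya:1, Quinn:1, Simone:2, Udo:2, Vera:1, Ximena:1, Zane:2.
The largest is 2 (to Hiro, Juno, Simone, Zane, Udo, and Chen), so the eccentricity of Ravi is 2.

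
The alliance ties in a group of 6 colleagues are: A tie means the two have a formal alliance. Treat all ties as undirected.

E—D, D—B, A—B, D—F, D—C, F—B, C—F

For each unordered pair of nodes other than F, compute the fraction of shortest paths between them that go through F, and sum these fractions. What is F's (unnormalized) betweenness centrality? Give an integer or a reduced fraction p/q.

Pairs whose geodesics pass through F — A–C: 1/2; B–C: 1/2.
All other pairs contribute 0.
Summing the contributions gives betweenness(F) = 1.

1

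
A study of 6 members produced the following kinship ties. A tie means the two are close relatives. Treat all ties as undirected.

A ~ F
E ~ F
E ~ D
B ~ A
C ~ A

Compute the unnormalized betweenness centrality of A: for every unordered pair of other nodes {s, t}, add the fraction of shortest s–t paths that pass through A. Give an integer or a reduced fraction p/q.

7

Pairs whose geodesics pass through A — C–D: 1; C–E: 1; C–F: 1; C–B: 1; D–B: 1; E–B: 1; F–B: 1.
All other pairs contribute 0.
Summing the contributions gives betweenness(A) = 7.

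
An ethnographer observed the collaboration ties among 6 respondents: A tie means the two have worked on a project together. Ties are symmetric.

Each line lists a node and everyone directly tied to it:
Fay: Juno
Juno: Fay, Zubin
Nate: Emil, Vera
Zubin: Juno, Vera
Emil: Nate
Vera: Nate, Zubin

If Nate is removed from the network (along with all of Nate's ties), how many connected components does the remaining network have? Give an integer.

Without Nate, the remaining ties split the others into: {Fay, Juno, Vera, Zubin}; {Emil}.
That's 2 separate components.

2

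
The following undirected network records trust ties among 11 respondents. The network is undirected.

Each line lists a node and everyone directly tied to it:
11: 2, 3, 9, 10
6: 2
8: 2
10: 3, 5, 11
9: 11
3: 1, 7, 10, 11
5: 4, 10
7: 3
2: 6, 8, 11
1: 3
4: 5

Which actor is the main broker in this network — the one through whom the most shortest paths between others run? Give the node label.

11

Unnormalized betweenness of each node: 1:0, 2:17, 3:17, 4:0, 5:9, 6:0, 7:0, 8:0, 9:0, 10:16, 11:27.
11 has the largest value, 27, making it the main broker — the node through which the most shortest paths run.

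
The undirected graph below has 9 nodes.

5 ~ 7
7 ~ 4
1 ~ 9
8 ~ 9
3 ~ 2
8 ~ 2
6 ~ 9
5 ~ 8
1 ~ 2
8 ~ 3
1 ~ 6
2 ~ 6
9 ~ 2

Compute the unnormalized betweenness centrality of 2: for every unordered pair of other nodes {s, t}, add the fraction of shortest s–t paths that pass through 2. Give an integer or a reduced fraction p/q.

Pairs whose geodesics pass through 2 — 6–3: 1; 6–8: 1/2; 6–7: 1/2; 6–4: 1/2; 6–5: 1/2; 3–9: 1/2; 3–1: 1; 1–8: 1/2; 1–7: 1/2; 1–4: 1/2; 1–5: 1/2.
All other pairs contribute 0.
Summing the contributions gives betweenness(2) = 13/2.

13/2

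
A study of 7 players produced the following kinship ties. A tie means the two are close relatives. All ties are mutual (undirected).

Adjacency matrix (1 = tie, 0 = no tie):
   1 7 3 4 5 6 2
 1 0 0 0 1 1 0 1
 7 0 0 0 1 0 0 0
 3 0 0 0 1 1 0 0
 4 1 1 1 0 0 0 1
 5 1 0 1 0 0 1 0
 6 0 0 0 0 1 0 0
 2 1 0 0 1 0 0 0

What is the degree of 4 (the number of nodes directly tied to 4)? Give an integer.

4 is directly tied to 1, 2, 3, and 7. That is 4 neighbors, so the degree of 4 is 4.

4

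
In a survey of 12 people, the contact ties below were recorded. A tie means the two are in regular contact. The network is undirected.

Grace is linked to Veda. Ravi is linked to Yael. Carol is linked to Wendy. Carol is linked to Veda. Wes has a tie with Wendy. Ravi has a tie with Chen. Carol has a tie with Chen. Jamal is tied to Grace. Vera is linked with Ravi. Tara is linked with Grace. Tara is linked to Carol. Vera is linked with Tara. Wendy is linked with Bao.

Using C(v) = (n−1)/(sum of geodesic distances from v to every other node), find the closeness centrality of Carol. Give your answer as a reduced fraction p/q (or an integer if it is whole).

Distances from Carol: Bao:2, Chen:1, Grace:2, Jamal:3, Ravi:2, Tara:1, Veda:1, Vera:2, Wendy:1, Wes:2, Yael:3. Sum = 20.
n = 12, so closeness = 11/20.

11/20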